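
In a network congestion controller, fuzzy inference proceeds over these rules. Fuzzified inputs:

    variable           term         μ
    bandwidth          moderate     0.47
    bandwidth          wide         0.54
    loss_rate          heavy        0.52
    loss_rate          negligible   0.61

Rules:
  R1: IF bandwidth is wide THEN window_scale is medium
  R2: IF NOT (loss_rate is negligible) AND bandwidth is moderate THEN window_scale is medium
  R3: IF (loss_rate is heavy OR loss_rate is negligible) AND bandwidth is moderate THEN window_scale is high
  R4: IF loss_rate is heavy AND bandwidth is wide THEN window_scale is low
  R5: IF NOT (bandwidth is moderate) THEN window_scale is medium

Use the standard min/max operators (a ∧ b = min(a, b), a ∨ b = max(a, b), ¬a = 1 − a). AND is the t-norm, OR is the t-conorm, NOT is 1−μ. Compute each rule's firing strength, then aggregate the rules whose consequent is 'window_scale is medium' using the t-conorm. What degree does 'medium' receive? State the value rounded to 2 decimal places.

0.54

R1: wide=0.54 → w = 0.54
R2: ¬negligible=1−0.61=0.39, moderate=0.47; AND[min(a, b)] → w = 0.39
R3: (heavy=0.52 OR negligible=0.61) = 0.61; AND[min(a, b)] with moderate=0.47 → w = 0.47
R4: heavy=0.52, wide=0.54; AND[min(a, b)] → w = 0.52
R5: ¬moderate=1−0.47=0.53 → w = 0.53
Rules with consequent 'medium': {R1, R2, R5} → strengths 0.54, 0.39, 0.53
Aggregate via t-conorm [max(a, b)]: 0.54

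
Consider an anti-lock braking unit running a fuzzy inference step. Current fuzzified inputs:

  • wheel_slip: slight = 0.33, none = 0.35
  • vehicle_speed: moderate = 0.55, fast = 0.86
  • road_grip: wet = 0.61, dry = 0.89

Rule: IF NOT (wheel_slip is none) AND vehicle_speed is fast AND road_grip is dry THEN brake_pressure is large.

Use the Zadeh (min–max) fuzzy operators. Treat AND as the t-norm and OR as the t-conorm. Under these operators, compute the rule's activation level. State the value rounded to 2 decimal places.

0.65

firing strength: ¬none=1−0.35=0.65, fast=0.86, dry=0.89; AND[min(a, b)] → w = 0.65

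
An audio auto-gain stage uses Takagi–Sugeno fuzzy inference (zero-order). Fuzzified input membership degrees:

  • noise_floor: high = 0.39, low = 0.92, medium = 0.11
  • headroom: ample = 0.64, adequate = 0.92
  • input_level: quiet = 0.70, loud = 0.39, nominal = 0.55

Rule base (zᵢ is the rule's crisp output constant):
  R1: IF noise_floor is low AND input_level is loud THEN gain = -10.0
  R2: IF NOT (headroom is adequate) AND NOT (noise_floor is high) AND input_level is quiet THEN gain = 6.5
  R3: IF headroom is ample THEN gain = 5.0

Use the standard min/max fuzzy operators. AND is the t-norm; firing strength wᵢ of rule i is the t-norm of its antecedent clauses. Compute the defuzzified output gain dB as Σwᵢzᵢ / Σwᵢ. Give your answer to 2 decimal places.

R1 (z=-10.0): low=0.92, loud=0.39; AND[min(a, b)] → w = 0.39
R2 (z=6.5): ¬adequate=1−0.92=0.08, ¬high=1−0.39=0.61, quiet=0.70; AND[min(a, b)] → w = 0.08
R3 (z=5.0): ample=0.64 → w = 0.64
Weighted average = (0.39·-10.0 + 0.08·6.5 + 0.64·5.0) / (0.39 + 0.08 + 0.64)
  = -0.1800 / 1.1100 = -0.16

-0.16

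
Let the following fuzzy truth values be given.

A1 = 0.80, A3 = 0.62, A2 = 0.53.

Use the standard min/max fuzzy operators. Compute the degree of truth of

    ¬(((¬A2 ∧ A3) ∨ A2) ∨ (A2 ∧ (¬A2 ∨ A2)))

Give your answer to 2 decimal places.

0.47

¬A2 = 1 − 0.53 = 0.47
¬A2 ∧ A3 = min(a, b) on (0.47, 0.62) = 0.47
(¬A2 ∧ A3) ∨ A2 = max(a, b) on (0.47, 0.53) = 0.53
¬A2 = 1 − 0.53 = 0.47
¬A2 ∨ A2 = max(a, b) on (0.47, 0.53) = 0.53
A2 ∧ (¬A2 ∨ A2) = min(a, b) on (0.53, 0.53) = 0.53
((¬A2 ∧ A3) ∨ A2) ∨ (A2 ∧ (¬A2 ∨ A2)) = max(a, b) on (0.53, 0.53) = 0.53
¬(((¬A2 ∧ A3) ∨ A2) ∨ (A2 ∧ (¬A2 ∨ A2))) = 1 − 0.53 = 0.47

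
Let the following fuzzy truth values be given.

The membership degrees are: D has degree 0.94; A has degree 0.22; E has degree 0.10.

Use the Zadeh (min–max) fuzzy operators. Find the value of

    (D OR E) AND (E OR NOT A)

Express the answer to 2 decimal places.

D OR E = max(a, b) on (0.94, 0.10) = 0.94
NOT A = 1 − 0.22 = 0.78
E OR NOT A = max(a, b) on (0.10, 0.78) = 0.78
(D OR E) AND (E OR NOT A) = min(a, b) on (0.94, 0.78) = 0.78

0.78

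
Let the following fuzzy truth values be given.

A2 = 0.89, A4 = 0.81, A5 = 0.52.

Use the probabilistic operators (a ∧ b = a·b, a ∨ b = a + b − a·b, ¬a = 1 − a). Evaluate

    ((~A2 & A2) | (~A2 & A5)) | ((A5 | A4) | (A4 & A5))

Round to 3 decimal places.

~A2 = 1 − 0.8900 = 0.1100
~A2 & A2 = a·b on (0.1100, 0.8900) = 0.0979
~A2 = 1 − 0.8900 = 0.1100
~A2 & A5 = a·b on (0.1100, 0.5200) = 0.0572
(~A2 & A2) | (~A2 & A5) = a + b − a·b on (0.0979, 0.0572) = 0.1495
A5 | A4 = a + b − a·b on (0.5200, 0.8100) = 0.9088
A4 & A5 = a·b on (0.8100, 0.5200) = 0.4212
(A5 | A4) | (A4 & A5) = a + b − a·b on (0.9088, 0.4212) = 0.9472
((~A2 & A2) | (~A2 & A5)) | ((A5 | A4) | (A4 & A5)) = a + b − a·b on (0.1495, 0.9472) = 0.9551

0.955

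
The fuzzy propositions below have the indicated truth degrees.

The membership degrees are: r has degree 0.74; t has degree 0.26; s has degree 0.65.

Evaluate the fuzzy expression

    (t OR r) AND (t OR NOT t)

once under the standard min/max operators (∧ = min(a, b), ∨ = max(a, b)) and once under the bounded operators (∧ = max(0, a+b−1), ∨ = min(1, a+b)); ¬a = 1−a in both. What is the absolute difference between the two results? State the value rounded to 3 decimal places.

0.260

Under standard min/max:
  t OR r = max(a, b) on (0.26, 0.74) = 0.74
  NOT t = 1 − 0.26 = 0.74
  t OR NOT t = max(a, b) on (0.26, 0.74) = 0.74
  (t OR r) AND (t OR NOT t) = min(a, b) on (0.74, 0.74) = 0.74
  → value = 0.7400
Under bounded:
  t OR r = min(1, a+b) on (0.26, 0.74) = 1.00
  NOT t = 1 − 0.26 = 0.74
  t OR NOT t = min(1, a+b) on (0.26, 0.74) = 1.00
  (t OR r) AND (t OR NOT t) = max(0, a+b−1) on (1.00, 1.00) = 1.00
  → value = 1.0000
|0.7400 − 1.0000| = 0.260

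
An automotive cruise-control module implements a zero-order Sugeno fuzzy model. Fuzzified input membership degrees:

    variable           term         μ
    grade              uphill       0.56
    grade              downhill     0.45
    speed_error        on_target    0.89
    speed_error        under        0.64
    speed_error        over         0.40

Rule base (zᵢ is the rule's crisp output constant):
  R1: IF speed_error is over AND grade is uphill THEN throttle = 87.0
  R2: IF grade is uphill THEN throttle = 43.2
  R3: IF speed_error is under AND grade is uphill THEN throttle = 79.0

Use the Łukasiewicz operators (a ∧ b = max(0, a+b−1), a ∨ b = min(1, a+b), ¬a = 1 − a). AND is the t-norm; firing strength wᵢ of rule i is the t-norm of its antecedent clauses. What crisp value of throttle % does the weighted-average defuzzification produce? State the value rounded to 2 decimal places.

52.62

R1 (z=87.0): over=0.40, uphill=0.56; AND[max(0, a+b−1)] → w = 0.00
R2 (z=43.2): uphill=0.56 → w = 0.56
R3 (z=79.0): under=0.64, uphill=0.56; AND[max(0, a+b−1)] → w = 0.20
Weighted average = (0.00·87.0 + 0.56·43.2 + 0.20·79.0) / (0.00 + 0.56 + 0.20)
  = 39.9920 / 0.7600 = 52.62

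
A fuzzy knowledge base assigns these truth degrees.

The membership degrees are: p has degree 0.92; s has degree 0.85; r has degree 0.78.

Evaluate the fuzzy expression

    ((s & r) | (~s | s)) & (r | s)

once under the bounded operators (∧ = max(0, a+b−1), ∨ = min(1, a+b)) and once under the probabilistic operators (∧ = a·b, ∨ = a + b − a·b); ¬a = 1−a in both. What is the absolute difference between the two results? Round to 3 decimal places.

0.075

Under bounded:
  s & r = max(0, a+b−1) on (0.85, 0.78) = 0.63
  ~s = 1 − 0.85 = 0.15
  ~s | s = min(1, a+b) on (0.15, 0.85) = 1.00
  (s & r) | (~s | s) = min(1, a+b) on (0.63, 1.00) = 1.00
  r | s = min(1, a+b) on (0.78, 0.85) = 1.00
  ((s & r) | (~s | s)) & (r | s) = max(0, a+b−1) on (1.00, 1.00) = 1.00
  → value = 1.0000
Under probabilistic:
  s & r = a·b on (0.8500, 0.7800) = 0.6630
  ~s = 1 − 0.8500 = 0.1500
  ~s | s = a + b − a·b on (0.1500, 0.8500) = 0.8725
  (s & r) | (~s | s) = a + b − a·b on (0.6630, 0.8725) = 0.9570
  r | s = a + b − a·b on (0.7800, 0.8500) = 0.9670
  ((s & r) | (~s | s)) & (r | s) = a·b on (0.9570, 0.9670) = 0.9255
  → value = 0.9255
|1.0000 − 0.9255| = 0.075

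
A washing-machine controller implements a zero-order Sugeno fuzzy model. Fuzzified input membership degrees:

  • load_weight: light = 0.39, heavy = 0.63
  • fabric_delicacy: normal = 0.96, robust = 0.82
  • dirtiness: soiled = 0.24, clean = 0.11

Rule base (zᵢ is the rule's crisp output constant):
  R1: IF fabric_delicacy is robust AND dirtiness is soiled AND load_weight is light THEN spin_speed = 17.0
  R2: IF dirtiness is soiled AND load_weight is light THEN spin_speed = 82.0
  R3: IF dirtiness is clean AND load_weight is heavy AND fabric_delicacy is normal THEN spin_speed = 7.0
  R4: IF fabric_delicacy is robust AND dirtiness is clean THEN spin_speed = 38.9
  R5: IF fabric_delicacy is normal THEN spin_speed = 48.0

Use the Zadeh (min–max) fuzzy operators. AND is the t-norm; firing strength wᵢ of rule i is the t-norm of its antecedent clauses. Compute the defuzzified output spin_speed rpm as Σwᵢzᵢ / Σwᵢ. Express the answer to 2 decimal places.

R1 (z=17.0): robust=0.82, soiled=0.24, light=0.39; AND[min(a, b)] → w = 0.24
R2 (z=82.0): soiled=0.24, light=0.39; AND[min(a, b)] → w = 0.24
R3 (z=7.0): clean=0.11, heavy=0.63, normal=0.96; AND[min(a, b)] → w = 0.11
R4 (z=38.9): robust=0.82, clean=0.11; AND[min(a, b)] → w = 0.11
R5 (z=48.0): normal=0.96 → w = 0.96
Weighted average = (0.24·17.0 + 0.24·82.0 + 0.11·7.0 + 0.11·38.9 + 0.96·48.0) / (0.24 + 0.24 + 0.11 + 0.11 + 0.96)
  = 74.8890 / 1.6600 = 45.11

45.11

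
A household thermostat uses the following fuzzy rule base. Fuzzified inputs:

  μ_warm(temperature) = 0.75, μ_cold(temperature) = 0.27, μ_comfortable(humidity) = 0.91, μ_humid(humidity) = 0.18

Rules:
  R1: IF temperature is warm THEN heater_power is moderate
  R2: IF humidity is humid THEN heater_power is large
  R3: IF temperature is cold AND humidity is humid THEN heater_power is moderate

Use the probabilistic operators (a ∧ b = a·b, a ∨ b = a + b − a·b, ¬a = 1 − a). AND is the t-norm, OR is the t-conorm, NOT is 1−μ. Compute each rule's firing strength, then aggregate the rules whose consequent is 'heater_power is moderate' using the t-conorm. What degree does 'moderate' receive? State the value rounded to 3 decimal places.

0.762

R1: warm=0.75 → w = 0.7500
R2: humid=0.18 → w = 0.1800
R3: cold=0.27, humid=0.18; AND[a·b] → w = 0.0486
Rules with consequent 'moderate': {R1, R3} → strengths 0.7500, 0.0486
Aggregate via t-conorm [a + b − a·b]: 0.7621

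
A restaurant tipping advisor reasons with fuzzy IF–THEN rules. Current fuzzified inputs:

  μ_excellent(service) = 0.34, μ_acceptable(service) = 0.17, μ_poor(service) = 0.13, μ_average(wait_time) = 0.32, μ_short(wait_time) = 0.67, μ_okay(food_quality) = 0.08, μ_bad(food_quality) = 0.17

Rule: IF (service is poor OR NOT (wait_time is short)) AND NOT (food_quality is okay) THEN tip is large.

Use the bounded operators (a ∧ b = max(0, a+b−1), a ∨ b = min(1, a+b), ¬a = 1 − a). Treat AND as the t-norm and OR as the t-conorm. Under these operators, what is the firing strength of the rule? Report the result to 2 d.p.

firing strength: (poor=0.13 OR ¬short=1−0.67=0.33) = 0.46; AND[max(0, a+b−1)] with ¬okay=1−0.08=0.92 → w = 0.38

0.38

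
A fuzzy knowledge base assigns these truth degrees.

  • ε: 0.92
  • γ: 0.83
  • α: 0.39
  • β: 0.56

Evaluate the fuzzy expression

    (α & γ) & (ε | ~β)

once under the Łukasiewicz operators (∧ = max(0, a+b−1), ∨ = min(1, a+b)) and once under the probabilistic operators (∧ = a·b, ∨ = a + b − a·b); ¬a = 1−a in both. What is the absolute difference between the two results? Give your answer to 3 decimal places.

0.089

Under Łukasiewicz:
  α & γ = max(0, a+b−1) on (0.39, 0.83) = 0.22
  ~β = 1 − 0.56 = 0.44
  ε | ~β = min(1, a+b) on (0.92, 0.44) = 1.00
  (α & γ) & (ε | ~β) = max(0, a+b−1) on (0.22, 1.00) = 0.22
  → value = 0.2200
Under probabilistic:
  α & γ = a·b on (0.3900, 0.8300) = 0.3237
  ~β = 1 − 0.5600 = 0.4400
  ε | ~β = a + b − a·b on (0.9200, 0.4400) = 0.9552
  (α & γ) & (ε | ~β) = a·b on (0.3237, 0.9552) = 0.3092
  → value = 0.3092
|0.2200 − 0.3092| = 0.089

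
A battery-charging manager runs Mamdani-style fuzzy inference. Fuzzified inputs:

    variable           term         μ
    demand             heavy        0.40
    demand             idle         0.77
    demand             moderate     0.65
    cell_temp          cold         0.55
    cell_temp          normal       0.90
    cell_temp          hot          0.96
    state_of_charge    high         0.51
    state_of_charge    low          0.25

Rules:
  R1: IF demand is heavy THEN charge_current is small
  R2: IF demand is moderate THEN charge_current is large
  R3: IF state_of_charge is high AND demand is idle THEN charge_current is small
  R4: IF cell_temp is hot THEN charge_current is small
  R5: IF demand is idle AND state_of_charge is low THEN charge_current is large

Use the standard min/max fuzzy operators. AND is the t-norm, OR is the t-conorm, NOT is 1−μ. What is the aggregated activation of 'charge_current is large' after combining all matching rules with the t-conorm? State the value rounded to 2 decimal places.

0.65

R1: heavy=0.40 → w = 0.40
R2: moderate=0.65 → w = 0.65
R3: high=0.51, idle=0.77; AND[min(a, b)] → w = 0.51
R4: hot=0.96 → w = 0.96
R5: idle=0.77, low=0.25; AND[min(a, b)] → w = 0.25
Rules with consequent 'large': {R2, R5} → strengths 0.65, 0.25
Aggregate via t-conorm [max(a, b)]: 0.65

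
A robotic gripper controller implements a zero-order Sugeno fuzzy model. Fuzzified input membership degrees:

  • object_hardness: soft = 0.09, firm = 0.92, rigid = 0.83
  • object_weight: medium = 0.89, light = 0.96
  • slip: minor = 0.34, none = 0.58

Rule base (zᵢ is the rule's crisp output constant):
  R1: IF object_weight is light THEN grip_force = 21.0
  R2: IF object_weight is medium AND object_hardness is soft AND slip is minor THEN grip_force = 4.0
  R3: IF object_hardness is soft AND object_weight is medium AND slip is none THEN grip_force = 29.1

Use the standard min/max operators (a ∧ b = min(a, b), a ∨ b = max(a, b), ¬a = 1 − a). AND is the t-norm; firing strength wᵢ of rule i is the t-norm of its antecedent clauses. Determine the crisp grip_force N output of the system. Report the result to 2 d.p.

20.30

R1 (z=21.0): light=0.96 → w = 0.96
R2 (z=4.0): medium=0.89, soft=0.09, minor=0.34; AND[min(a, b)] → w = 0.09
R3 (z=29.1): soft=0.09, medium=0.89, none=0.58; AND[min(a, b)] → w = 0.09
Weighted average = (0.96·21.0 + 0.09·4.0 + 0.09·29.1) / (0.96 + 0.09 + 0.09)
  = 23.1390 / 1.1400 = 20.30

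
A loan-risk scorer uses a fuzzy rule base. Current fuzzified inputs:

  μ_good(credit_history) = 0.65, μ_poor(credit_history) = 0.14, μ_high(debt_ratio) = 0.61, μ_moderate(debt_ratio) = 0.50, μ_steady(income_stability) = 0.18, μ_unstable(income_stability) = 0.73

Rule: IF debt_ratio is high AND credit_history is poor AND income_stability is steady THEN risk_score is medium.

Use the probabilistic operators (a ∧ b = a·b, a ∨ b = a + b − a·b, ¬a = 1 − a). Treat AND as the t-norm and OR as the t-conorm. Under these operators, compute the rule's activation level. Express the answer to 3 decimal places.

0.015

firing strength: high=0.61, poor=0.14, steady=0.18; AND[a·b] → w = 0.0154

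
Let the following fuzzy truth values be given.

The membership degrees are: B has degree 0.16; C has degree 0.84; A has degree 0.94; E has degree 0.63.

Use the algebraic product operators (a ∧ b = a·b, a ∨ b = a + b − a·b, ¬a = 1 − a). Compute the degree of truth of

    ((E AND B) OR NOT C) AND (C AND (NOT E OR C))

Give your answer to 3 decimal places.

E AND B = a·b on (0.6300, 0.1600) = 0.1008
NOT C = 1 − 0.8400 = 0.1600
(E AND B) OR NOT C = a + b − a·b on (0.1008, 0.1600) = 0.2447
NOT E = 1 − 0.6300 = 0.3700
NOT E OR C = a + b − a·b on (0.3700, 0.8400) = 0.8992
C AND (NOT E OR C) = a·b on (0.8400, 0.8992) = 0.7553
((E AND B) OR NOT C) AND (C AND (NOT E OR C)) = a·b on (0.2447, 0.7553) = 0.1848

0.185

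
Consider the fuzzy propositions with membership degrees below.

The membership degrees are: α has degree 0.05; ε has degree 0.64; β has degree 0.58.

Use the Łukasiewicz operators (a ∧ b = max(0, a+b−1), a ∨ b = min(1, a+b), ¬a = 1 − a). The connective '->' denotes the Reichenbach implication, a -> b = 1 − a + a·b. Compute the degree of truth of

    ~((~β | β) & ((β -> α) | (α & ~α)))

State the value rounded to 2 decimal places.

0.55

~β = 1 − 0.58 = 0.42
~β | β = min(1, a+b) on (0.42, 0.58) = 1.00
β -> α  [Reichenbach: 1 − a + a·b] with a=0.58, b=0.05 → 0.45
~α = 1 − 0.05 = 0.95
α & ~α = max(0, a+b−1) on (0.05, 0.95) = 0.00
(β -> α) | (α & ~α) = min(1, a+b) on (0.45, 0.00) = 0.45
(~β | β) & ((β -> α) | (α & ~α)) = max(0, a+b−1) on (1.00, 0.45) = 0.45
~((~β | β) & ((β -> α) | (α & ~α))) = 1 − 0.45 = 0.55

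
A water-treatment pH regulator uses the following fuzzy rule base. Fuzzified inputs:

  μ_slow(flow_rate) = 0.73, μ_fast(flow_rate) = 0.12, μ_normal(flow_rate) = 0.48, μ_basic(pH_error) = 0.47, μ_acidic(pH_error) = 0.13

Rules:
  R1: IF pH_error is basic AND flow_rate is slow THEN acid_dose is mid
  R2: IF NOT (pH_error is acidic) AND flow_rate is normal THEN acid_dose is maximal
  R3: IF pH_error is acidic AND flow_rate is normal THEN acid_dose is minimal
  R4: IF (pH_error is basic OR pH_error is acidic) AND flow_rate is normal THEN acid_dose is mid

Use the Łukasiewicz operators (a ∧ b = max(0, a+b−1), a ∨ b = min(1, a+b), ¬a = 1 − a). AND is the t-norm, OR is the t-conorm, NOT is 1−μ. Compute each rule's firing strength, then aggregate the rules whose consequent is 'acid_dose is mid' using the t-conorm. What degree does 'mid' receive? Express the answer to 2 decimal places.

0.28

R1: basic=0.47, slow=0.73; AND[max(0, a+b−1)] → w = 0.20
R2: ¬acidic=1−0.13=0.87, normal=0.48; AND[max(0, a+b−1)] → w = 0.35
R3: acidic=0.13, normal=0.48; AND[max(0, a+b−1)] → w = 0.00
R4: (basic=0.47 OR acidic=0.13) = 0.60; AND[max(0, a+b−1)] with normal=0.48 → w = 0.08
Rules with consequent 'mid': {R1, R4} → strengths 0.20, 0.08
Aggregate via t-conorm [min(1, a+b)]: 0.28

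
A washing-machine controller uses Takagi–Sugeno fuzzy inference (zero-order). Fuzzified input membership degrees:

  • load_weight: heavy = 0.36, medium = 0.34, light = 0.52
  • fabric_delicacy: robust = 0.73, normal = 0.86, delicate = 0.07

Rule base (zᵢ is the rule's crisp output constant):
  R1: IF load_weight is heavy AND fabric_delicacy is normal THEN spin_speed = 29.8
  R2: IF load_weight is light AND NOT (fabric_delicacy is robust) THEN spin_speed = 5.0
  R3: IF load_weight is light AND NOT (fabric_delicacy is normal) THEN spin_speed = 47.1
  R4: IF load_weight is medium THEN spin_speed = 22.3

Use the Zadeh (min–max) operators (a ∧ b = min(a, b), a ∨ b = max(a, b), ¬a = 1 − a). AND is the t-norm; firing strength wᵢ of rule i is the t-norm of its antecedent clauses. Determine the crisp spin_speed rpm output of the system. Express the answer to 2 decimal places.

23.65

R1 (z=29.8): heavy=0.36, normal=0.86; AND[min(a, b)] → w = 0.36
R2 (z=5.0): light=0.52, ¬robust=1−0.73=0.27; AND[min(a, b)] → w = 0.27
R3 (z=47.1): light=0.52, ¬normal=1−0.86=0.14; AND[min(a, b)] → w = 0.14
R4 (z=22.3): medium=0.34 → w = 0.34
Weighted average = (0.36·29.8 + 0.27·5.0 + 0.14·47.1 + 0.34·22.3) / (0.36 + 0.27 + 0.14 + 0.34)
  = 26.2540 / 1.1100 = 23.65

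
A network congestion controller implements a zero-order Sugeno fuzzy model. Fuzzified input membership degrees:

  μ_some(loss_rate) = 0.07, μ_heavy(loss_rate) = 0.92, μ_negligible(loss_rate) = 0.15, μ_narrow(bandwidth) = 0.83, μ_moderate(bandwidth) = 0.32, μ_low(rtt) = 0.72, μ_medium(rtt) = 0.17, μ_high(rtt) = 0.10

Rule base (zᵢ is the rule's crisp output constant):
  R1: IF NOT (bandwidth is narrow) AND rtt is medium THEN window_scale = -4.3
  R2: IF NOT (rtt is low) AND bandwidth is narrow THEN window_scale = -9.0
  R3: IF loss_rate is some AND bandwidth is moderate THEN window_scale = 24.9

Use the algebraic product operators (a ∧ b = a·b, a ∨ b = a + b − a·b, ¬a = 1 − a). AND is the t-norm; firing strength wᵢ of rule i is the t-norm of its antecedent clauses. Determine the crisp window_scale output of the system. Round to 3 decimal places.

R1 (z=-4.3): ¬narrow=1−0.83=0.17, medium=0.17; AND[a·b] → w = 0.0289
R2 (z=-9.0): ¬low=1−0.72=0.28, narrow=0.83; AND[a·b] → w = 0.2324
R3 (z=24.9): some=0.07, moderate=0.32; AND[a·b] → w = 0.0224
Weighted average = (0.0289·-4.3 + 0.2324·-9.0 + 0.0224·24.9) / (0.0289 + 0.2324 + 0.0224)
  = -1.6581 / 0.2837 = -5.845

-5.845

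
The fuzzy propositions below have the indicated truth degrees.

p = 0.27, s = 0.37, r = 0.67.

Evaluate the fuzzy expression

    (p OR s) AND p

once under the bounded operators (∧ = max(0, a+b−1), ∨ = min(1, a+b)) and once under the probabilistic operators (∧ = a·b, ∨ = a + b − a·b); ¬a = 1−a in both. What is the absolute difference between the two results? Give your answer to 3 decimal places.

Under bounded:
  p OR s = min(1, a+b) on (0.27, 0.37) = 0.64
  (p OR s) AND p = max(0, a+b−1) on (0.64, 0.27) = 0.00
  → value = 0.0000
Under probabilistic:
  p OR s = a + b − a·b on (0.2700, 0.3700) = 0.5401
  (p OR s) AND p = a·b on (0.5401, 0.2700) = 0.1458
  → value = 0.1458
|0.0000 − 0.1458| = 0.146

0.146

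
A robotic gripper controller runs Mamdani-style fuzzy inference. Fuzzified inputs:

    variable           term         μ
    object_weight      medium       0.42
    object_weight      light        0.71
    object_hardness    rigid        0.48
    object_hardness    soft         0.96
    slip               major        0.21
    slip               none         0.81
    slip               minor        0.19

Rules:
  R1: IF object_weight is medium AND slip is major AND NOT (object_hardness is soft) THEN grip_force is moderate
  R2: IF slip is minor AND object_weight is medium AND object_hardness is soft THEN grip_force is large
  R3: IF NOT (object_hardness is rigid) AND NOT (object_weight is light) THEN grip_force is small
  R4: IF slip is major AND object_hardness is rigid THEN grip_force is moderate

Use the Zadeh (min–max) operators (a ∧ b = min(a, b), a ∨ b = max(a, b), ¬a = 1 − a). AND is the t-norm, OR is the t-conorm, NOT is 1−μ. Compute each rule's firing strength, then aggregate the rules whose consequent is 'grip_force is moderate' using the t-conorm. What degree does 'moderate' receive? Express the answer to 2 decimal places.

0.21

R1: medium=0.42, major=0.21, ¬soft=1−0.96=0.04; AND[min(a, b)] → w = 0.04
R2: minor=0.19, medium=0.42, soft=0.96; AND[min(a, b)] → w = 0.19
R3: ¬rigid=1−0.48=0.52, ¬light=1−0.71=0.29; AND[min(a, b)] → w = 0.29
R4: major=0.21, rigid=0.48; AND[min(a, b)] → w = 0.21
Rules with consequent 'moderate': {R1, R4} → strengths 0.04, 0.21
Aggregate via t-conorm [max(a, b)]: 0.21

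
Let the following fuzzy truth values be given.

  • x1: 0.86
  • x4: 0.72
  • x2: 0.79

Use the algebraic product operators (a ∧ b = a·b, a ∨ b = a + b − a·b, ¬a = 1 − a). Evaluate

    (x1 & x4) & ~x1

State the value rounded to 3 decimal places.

0.087

x1 & x4 = a·b on (0.8600, 0.7200) = 0.6192
~x1 = 1 − 0.8600 = 0.1400
(x1 & x4) & ~x1 = a·b on (0.6192, 0.1400) = 0.0867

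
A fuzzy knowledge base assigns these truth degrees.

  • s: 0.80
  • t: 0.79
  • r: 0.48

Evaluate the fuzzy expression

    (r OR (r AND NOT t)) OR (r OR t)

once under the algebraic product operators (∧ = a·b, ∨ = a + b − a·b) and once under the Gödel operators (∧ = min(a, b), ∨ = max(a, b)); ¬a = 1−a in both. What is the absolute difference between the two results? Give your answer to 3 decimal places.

Under algebraic product:
  NOT t = 1 − 0.7900 = 0.2100
  r AND NOT t = a·b on (0.4800, 0.2100) = 0.1008
  r OR (r AND NOT t) = a + b − a·b on (0.4800, 0.1008) = 0.5324
  r OR t = a + b − a·b on (0.4800, 0.7900) = 0.8908
  (r OR (r AND NOT t)) OR (r OR t) = a + b − a·b on (0.5324, 0.8908) = 0.9489
  → value = 0.9489
Under Gödel:
  NOT t = 1 − 0.79 = 0.21
  r AND NOT t = min(a, b) on (0.48, 0.21) = 0.21
  r OR (r AND NOT t) = max(a, b) on (0.48, 0.21) = 0.48
  r OR t = max(a, b) on (0.48, 0.79) = 0.79
  (r OR (r AND NOT t)) OR (r OR t) = max(a, b) on (0.48, 0.79) = 0.79
  → value = 0.7900
|0.9489 − 0.7900| = 0.159

0.159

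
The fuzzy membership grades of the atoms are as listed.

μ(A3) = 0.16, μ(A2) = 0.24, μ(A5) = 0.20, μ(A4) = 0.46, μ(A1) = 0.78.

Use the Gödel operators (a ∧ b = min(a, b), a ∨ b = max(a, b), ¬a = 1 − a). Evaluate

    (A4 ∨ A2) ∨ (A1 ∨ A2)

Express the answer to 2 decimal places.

0.78

A4 ∨ A2 = max(a, b) on (0.46, 0.24) = 0.46
A1 ∨ A2 = max(a, b) on (0.78, 0.24) = 0.78
(A4 ∨ A2) ∨ (A1 ∨ A2) = max(a, b) on (0.46, 0.78) = 0.78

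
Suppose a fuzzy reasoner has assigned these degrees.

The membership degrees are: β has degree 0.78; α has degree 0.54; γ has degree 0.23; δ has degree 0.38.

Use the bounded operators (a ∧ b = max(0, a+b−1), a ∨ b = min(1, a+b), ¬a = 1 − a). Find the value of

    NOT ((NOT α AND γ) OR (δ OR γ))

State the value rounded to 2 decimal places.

NOT α = 1 − 0.54 = 0.46
NOT α AND γ = max(0, a+b−1) on (0.46, 0.23) = 0.00
δ OR γ = min(1, a+b) on (0.38, 0.23) = 0.61
(NOT α AND γ) OR (δ OR γ) = min(1, a+b) on (0.00, 0.61) = 0.61
NOT ((NOT α AND γ) OR (δ OR γ)) = 1 − 0.61 = 0.39

0.39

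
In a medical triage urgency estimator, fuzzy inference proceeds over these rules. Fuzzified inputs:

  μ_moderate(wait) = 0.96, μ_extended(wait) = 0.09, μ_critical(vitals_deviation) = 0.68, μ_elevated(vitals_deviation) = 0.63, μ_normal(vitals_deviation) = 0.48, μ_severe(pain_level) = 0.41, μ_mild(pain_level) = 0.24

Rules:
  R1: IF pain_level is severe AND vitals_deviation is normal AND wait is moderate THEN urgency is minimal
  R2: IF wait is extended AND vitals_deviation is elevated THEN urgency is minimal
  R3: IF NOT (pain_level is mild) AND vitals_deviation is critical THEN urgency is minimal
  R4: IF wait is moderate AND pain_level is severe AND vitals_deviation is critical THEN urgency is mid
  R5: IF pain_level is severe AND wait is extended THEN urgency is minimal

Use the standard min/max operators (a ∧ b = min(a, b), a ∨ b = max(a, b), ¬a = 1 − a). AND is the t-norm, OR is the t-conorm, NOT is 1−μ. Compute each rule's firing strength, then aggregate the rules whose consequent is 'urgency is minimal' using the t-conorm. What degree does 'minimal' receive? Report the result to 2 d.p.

R1: severe=0.41, normal=0.48, moderate=0.96; AND[min(a, b)] → w = 0.41
R2: extended=0.09, elevated=0.63; AND[min(a, b)] → w = 0.09
R3: ¬mild=1−0.24=0.76, critical=0.68; AND[min(a, b)] → w = 0.68
R4: moderate=0.96, severe=0.41, critical=0.68; AND[min(a, b)] → w = 0.41
R5: severe=0.41, extended=0.09; AND[min(a, b)] → w = 0.09
Rules with consequent 'minimal': {R1, R2, R3, R5} → strengths 0.41, 0.09, 0.68, 0.09
Aggregate via t-conorm [max(a, b)]: 0.68

0.68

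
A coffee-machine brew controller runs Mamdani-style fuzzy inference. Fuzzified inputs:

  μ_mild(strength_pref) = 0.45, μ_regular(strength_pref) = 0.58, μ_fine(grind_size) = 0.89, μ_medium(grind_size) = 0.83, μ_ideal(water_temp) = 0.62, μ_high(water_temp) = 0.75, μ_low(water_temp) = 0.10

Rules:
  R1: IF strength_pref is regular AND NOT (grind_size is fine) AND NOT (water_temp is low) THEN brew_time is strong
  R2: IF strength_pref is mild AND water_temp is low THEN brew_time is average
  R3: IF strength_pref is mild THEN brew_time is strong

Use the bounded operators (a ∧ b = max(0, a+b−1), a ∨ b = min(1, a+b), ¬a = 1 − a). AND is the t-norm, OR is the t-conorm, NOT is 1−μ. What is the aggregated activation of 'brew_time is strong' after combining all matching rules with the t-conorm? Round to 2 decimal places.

0.45

R1: regular=0.58, ¬fine=1−0.89=0.11, ¬low=1−0.10=0.90; AND[max(0, a+b−1)] → w = 0.00
R2: mild=0.45, low=0.10; AND[max(0, a+b−1)] → w = 0.00
R3: mild=0.45 → w = 0.45
Rules with consequent 'strong': {R1, R3} → strengths 0.00, 0.45
Aggregate via t-conorm [min(1, a+b)]: 0.45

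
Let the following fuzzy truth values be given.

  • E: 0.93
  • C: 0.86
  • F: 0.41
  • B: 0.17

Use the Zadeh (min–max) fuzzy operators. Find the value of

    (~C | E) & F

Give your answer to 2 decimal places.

0.41

~C = 1 − 0.86 = 0.14
~C | E = max(a, b) on (0.14, 0.93) = 0.93
(~C | E) & F = min(a, b) on (0.93, 0.41) = 0.41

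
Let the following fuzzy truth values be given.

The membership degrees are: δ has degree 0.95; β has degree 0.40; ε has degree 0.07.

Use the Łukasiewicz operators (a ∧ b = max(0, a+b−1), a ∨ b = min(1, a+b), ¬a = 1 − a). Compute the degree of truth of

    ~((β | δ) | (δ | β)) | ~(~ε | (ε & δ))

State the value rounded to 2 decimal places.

β | δ = min(1, a+b) on (0.40, 0.95) = 1.00
δ | β = min(1, a+b) on (0.95, 0.40) = 1.00
(β | δ) | (δ | β) = min(1, a+b) on (1.00, 1.00) = 1.00
~((β | δ) | (δ | β)) = 1 − 1.00 = 0.00
~ε = 1 − 0.07 = 0.93
ε & δ = max(0, a+b−1) on (0.07, 0.95) = 0.02
~ε | (ε & δ) = min(1, a+b) on (0.93, 0.02) = 0.95
~(~ε | (ε & δ)) = 1 − 0.95 = 0.05
~((β | δ) | (δ | β)) | ~(~ε | (ε & δ)) = min(1, a+b) on (0.00, 0.05) = 0.05

0.05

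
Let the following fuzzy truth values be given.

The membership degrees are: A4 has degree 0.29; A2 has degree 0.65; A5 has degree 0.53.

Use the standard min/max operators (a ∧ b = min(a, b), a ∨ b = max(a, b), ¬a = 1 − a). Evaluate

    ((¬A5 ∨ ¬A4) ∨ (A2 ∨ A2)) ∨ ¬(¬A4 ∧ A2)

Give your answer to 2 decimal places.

0.71

¬A5 = 1 − 0.53 = 0.47
¬A4 = 1 − 0.29 = 0.71
¬A5 ∨ ¬A4 = max(a, b) on (0.47, 0.71) = 0.71
A2 ∨ A2 = max(a, b) on (0.65, 0.65) = 0.65
(¬A5 ∨ ¬A4) ∨ (A2 ∨ A2) = max(a, b) on (0.71, 0.65) = 0.71
¬A4 = 1 − 0.29 = 0.71
¬A4 ∧ A2 = min(a, b) on (0.71, 0.65) = 0.65
¬(¬A4 ∧ A2) = 1 − 0.65 = 0.35
((¬A5 ∨ ¬A4) ∨ (A2 ∨ A2)) ∨ ¬(¬A4 ∧ A2) = max(a, b) on (0.71, 0.35) = 0.71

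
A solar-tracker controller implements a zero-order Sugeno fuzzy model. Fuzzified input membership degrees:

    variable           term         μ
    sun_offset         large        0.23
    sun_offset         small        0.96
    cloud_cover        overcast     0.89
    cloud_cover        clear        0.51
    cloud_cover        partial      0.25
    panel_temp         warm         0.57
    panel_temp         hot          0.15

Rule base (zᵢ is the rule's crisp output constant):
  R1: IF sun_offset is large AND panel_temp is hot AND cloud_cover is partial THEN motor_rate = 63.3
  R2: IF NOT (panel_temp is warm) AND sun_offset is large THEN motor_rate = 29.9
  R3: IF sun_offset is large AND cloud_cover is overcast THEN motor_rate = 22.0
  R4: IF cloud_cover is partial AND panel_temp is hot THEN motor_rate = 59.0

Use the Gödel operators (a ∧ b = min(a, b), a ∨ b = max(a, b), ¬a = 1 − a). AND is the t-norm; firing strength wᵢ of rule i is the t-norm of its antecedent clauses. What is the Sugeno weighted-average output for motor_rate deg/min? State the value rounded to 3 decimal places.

R1 (z=63.3): large=0.23, hot=0.15, partial=0.25; AND[min(a, b)] → w = 0.15
R2 (z=29.9): ¬warm=1−0.57=0.43, large=0.23; AND[min(a, b)] → w = 0.23
R3 (z=22.0): large=0.23, overcast=0.89; AND[min(a, b)] → w = 0.23
R4 (z=59.0): partial=0.25, hot=0.15; AND[min(a, b)] → w = 0.15
Weighted average = (0.15·63.3 + 0.23·29.9 + 0.23·22.0 + 0.15·59.0) / (0.15 + 0.23 + 0.23 + 0.15)
  = 30.2820 / 0.7600 = 39.845

39.845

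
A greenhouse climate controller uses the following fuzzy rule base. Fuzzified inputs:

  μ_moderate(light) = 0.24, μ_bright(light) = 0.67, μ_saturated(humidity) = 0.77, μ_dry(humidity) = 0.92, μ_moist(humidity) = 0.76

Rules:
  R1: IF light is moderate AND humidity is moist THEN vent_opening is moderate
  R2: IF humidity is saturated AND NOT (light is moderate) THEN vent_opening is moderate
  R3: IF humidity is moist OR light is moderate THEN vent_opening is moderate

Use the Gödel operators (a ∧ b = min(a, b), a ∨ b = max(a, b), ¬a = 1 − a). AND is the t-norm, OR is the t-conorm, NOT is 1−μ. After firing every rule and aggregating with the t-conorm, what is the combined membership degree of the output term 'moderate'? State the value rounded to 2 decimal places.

0.76

R1: moderate=0.24, moist=0.76; AND[min(a, b)] → w = 0.24
R2: saturated=0.77, ¬moderate=1−0.24=0.76; AND[min(a, b)] → w = 0.76
R3: moist=0.76, moderate=0.24; OR[max(a, b)] → w = 0.76
Rules with consequent 'moderate': {R1, R2, R3} → strengths 0.24, 0.76, 0.76
Aggregate via t-conorm [max(a, b)]: 0.76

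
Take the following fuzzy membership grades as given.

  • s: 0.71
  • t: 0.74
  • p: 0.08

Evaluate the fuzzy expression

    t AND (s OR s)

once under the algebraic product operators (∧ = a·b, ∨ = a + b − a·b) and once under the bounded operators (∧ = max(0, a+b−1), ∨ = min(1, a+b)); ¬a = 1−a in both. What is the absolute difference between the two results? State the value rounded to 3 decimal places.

Under algebraic product:
  s OR s = a + b − a·b on (0.7100, 0.7100) = 0.9159
  t AND (s OR s) = a·b on (0.7400, 0.9159) = 0.6778
  → value = 0.6778
Under bounded:
  s OR s = min(1, a+b) on (0.71, 0.71) = 1.00
  t AND (s OR s) = max(0, a+b−1) on (0.74, 1.00) = 0.74
  → value = 0.7400
|0.6778 − 0.7400| = 0.062

0.062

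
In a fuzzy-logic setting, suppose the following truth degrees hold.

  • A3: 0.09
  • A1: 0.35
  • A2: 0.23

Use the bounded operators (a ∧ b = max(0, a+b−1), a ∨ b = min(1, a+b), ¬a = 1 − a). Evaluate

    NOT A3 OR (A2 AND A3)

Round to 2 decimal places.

0.91

NOT A3 = 1 − 0.09 = 0.91
A2 AND A3 = max(0, a+b−1) on (0.23, 0.09) = 0.00
NOT A3 OR (A2 AND A3) = min(1, a+b) on (0.91, 0.00) = 0.91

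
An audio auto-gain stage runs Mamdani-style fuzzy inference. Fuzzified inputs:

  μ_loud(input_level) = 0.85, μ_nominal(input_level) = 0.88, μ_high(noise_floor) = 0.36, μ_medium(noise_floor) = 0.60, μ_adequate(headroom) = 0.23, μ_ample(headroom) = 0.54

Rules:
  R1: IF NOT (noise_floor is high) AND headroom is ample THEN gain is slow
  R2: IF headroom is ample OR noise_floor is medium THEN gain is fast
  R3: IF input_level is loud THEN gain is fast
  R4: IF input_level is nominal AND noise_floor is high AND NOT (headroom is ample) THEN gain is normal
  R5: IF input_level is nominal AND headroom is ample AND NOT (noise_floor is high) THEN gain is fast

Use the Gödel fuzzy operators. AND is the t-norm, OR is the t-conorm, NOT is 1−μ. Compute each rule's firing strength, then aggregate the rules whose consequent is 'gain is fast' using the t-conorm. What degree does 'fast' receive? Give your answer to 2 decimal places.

R1: ¬high=1−0.36=0.64, ample=0.54; AND[min(a, b)] → w = 0.54
R2: ample=0.54, medium=0.60; OR[max(a, b)] → w = 0.60
R3: loud=0.85 → w = 0.85
R4: nominal=0.88, high=0.36, ¬ample=1−0.54=0.46; AND[min(a, b)] → w = 0.36
R5: nominal=0.88, ample=0.54, ¬high=1−0.36=0.64; AND[min(a, b)] → w = 0.54
Rules with consequent 'fast': {R2, R3, R5} → strengths 0.60, 0.85, 0.54
Aggregate via t-conorm [max(a, b)]: 0.85

0.85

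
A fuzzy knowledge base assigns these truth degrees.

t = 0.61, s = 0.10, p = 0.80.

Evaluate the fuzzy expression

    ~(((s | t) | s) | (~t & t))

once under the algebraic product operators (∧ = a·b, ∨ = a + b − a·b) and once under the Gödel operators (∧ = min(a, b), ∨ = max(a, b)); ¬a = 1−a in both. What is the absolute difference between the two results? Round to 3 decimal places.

0.149

Under algebraic product:
  s | t = a + b − a·b on (0.1000, 0.6100) = 0.6490
  (s | t) | s = a + b − a·b on (0.6490, 0.1000) = 0.6841
  ~t = 1 − 0.6100 = 0.3900
  ~t & t = a·b on (0.3900, 0.6100) = 0.2379
  ((s | t) | s) | (~t & t) = a + b − a·b on (0.6841, 0.2379) = 0.7593
  ~(((s | t) | s) | (~t & t)) = 1 − 0.7593 = 0.2407
  → value = 0.2407
Under Gödel:
  s | t = max(a, b) on (0.10, 0.61) = 0.61
  (s | t) | s = max(a, b) on (0.61, 0.10) = 0.61
  ~t = 1 − 0.61 = 0.39
  ~t & t = min(a, b) on (0.39, 0.61) = 0.39
  ((s | t) | s) | (~t & t) = max(a, b) on (0.61, 0.39) = 0.61
  ~(((s | t) | s) | (~t & t)) = 1 − 0.61 = 0.39
  → value = 0.3900
|0.2407 − 0.3900| = 0.149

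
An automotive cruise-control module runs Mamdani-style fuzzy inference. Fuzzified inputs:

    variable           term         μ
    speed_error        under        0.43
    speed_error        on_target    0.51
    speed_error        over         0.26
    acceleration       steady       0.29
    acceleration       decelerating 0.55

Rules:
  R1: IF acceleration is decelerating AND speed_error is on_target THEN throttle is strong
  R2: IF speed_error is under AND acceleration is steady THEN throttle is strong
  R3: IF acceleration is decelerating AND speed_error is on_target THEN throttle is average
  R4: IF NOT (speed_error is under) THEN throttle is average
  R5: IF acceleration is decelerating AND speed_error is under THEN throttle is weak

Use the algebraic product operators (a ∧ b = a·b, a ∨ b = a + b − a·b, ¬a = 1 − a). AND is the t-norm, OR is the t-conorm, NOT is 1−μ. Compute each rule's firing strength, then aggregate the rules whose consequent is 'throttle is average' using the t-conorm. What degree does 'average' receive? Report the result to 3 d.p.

0.691

R1: decelerating=0.55, on_target=0.51; AND[a·b] → w = 0.2805
R2: under=0.43, steady=0.29; AND[a·b] → w = 0.1247
R3: decelerating=0.55, on_target=0.51; AND[a·b] → w = 0.2805
R4: ¬under=1−0.43=0.57 → w = 0.5700
R5: decelerating=0.55, under=0.43; AND[a·b] → w = 0.2365
Rules with consequent 'average': {R3, R4} → strengths 0.2805, 0.5700
Aggregate via t-conorm [a + b − a·b]: 0.6906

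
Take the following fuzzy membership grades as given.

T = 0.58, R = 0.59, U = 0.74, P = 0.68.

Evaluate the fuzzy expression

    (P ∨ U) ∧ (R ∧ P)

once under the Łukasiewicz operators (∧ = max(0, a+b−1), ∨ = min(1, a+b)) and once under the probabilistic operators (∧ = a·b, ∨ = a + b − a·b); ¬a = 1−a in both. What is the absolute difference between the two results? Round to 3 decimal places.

0.098

Under Łukasiewicz:
  P ∨ U = min(1, a+b) on (0.68, 0.74) = 1.00
  R ∧ P = max(0, a+b−1) on (0.59, 0.68) = 0.27
  (P ∨ U) ∧ (R ∧ P) = max(0, a+b−1) on (1.00, 0.27) = 0.27
  → value = 0.2700
Under probabilistic:
  P ∨ U = a + b − a·b on (0.6800, 0.7400) = 0.9168
  R ∧ P = a·b on (0.5900, 0.6800) = 0.4012
  (P ∨ U) ∧ (R ∧ P) = a·b on (0.9168, 0.4012) = 0.3678
  → value = 0.3678
|0.2700 − 0.3678| = 0.098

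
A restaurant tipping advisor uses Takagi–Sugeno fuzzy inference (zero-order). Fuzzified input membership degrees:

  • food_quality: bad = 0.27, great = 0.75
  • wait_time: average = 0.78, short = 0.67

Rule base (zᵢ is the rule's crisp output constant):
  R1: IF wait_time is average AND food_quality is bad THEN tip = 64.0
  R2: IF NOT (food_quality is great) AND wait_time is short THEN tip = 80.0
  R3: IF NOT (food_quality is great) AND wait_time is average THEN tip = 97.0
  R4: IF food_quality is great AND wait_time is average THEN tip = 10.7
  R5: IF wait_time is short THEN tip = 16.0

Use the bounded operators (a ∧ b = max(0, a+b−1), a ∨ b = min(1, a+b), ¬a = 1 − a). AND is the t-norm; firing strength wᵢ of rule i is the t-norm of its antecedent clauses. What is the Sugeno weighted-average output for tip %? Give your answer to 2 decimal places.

17.58

R1 (z=64.0): average=0.78, bad=0.27; AND[max(0, a+b−1)] → w = 0.05
R2 (z=80.0): ¬great=1−0.75=0.25, short=0.67; AND[max(0, a+b−1)] → w = 0.00
R3 (z=97.0): ¬great=1−0.75=0.25, average=0.78; AND[max(0, a+b−1)] → w = 0.03
R4 (z=10.7): great=0.75, average=0.78; AND[max(0, a+b−1)] → w = 0.53
R5 (z=16.0): short=0.67 → w = 0.67
Weighted average = (0.05·64.0 + 0.00·80.0 + 0.03·97.0 + 0.53·10.7 + 0.67·16.0) / (0.05 + 0.00 + 0.03 + 0.53 + 0.67)
  = 22.5010 / 1.2800 = 17.58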